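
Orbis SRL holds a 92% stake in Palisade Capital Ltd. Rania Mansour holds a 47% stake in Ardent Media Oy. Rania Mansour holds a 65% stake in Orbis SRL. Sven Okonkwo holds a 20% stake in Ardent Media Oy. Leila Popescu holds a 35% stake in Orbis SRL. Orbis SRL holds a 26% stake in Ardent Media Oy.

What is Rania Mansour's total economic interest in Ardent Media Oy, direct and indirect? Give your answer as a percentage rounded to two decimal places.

63.90%

Rania reaches Ardent along 2 paths.
Via Orbis: 65% × 26% = 16.9%.
Direct stake: 47% = 47%.
Total: 16.9% + 47% = 63.9%.
Rounded: 63.90%.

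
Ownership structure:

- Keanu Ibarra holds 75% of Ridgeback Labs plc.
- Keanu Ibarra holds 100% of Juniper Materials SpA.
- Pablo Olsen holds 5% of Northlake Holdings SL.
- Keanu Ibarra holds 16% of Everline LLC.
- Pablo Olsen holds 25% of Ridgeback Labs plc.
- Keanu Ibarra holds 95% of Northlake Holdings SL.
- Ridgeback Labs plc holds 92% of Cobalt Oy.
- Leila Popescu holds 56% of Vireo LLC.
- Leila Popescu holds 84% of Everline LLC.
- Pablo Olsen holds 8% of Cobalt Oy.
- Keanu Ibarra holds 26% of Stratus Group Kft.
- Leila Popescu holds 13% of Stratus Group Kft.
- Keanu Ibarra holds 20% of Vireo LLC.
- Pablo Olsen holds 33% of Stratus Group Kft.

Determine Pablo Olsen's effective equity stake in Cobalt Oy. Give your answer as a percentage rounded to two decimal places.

Pablo reaches Cobalt along 2 paths.
Direct stake: 8% = 8%.
Via Ridgeback: 25% × 92% = 23%.
Total: 8% + 23% = 31%.
Rounded: 31.00%.

31.00%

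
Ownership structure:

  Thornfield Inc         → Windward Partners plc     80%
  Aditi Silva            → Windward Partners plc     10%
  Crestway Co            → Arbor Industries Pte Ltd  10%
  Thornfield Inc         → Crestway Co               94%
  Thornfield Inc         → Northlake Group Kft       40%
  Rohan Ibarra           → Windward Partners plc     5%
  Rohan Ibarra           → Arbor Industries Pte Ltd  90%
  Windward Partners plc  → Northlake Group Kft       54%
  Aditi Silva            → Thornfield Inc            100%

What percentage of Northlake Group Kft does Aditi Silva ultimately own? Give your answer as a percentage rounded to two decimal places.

88.60%

Aditi reaches Northlake along 3 paths.
Via Windward: 10% × 54% = 5.4%.
Via Thornfield → Windward: 100% × 80% × 54% = 43.2%.
Via Thornfield: 100% × 40% = 40%.
Total: 5.4% + 43.2% + 40% = 88.6%.
Rounded: 88.60%.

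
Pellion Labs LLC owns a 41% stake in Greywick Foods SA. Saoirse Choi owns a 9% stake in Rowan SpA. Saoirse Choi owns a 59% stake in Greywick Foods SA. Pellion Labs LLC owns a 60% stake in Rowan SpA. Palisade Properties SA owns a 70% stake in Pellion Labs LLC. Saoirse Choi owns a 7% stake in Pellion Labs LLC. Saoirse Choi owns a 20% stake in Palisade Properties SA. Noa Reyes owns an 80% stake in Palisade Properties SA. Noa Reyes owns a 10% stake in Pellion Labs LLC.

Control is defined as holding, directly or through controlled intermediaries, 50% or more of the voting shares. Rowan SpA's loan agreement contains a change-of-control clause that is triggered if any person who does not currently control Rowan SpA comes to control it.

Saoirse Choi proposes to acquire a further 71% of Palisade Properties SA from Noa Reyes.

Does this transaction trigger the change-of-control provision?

Yes

The purchase adds only to Saoirse's holdings (Noa's stake shrinks), so Saoirse is the only person who could newly come to control Rowan.
Saoirse holds 59% of Greywick, so Saoirse controls Greywick.
In Rowan, Saoirse's side holds only 9%, not ≥ 50%.
So before the transaction, Saoirse does not control Rowan.
After the purchase, Saoirse's direct stake in Palisade rises to 20% + 71% = 91%, and Noa's stake falls to 9%.
Saoirse holds 91% of Palisade, so Saoirse controls Palisade.
Palisade and Saoirse together hold 70% + 7% = 77% of Pellion, so Saoirse controls Pellion.
Saoirse and Pellion together hold 9% + 60% = 69% of Rowan, so Saoirse controls Rowan.
Saoirse did not control Rowan before and does after, so the clause is triggered.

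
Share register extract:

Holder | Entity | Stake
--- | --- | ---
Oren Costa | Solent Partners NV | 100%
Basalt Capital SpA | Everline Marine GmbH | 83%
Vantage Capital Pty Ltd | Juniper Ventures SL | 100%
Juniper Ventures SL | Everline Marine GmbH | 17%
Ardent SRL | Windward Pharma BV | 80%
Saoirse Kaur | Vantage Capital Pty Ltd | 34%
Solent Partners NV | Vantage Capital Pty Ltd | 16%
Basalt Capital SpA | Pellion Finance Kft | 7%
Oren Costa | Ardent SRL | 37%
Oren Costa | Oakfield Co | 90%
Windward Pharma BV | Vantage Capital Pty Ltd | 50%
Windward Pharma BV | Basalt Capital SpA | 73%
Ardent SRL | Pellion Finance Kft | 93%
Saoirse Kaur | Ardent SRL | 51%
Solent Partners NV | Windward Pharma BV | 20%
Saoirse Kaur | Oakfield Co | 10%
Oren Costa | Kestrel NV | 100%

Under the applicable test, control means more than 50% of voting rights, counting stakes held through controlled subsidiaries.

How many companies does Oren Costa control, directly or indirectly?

3

Oren holds 100% of Solent, so Oren controls Solent.
Oren holds 90% of Oakfield, so Oren controls Oakfield.
Oren holds 100% of Kestrel, so Oren controls Kestrel.
No other company's threshold is met.
Oren controls 3 companies.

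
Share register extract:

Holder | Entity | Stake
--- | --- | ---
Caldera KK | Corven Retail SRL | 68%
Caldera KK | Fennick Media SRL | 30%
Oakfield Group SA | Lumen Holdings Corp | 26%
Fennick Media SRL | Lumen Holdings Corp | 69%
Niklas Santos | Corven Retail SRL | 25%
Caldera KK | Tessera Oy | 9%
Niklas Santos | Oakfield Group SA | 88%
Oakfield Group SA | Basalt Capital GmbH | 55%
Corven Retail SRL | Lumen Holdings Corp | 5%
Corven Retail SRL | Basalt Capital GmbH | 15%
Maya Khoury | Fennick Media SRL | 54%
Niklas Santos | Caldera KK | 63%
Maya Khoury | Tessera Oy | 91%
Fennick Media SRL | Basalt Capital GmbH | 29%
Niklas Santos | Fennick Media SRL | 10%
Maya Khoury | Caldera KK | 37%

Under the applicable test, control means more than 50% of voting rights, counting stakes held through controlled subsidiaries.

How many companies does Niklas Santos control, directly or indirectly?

Niklas holds 88% of Oakfield, so Niklas controls Oakfield.
Niklas holds 63% of Caldera, so Niklas controls Caldera.
Niklas and Caldera together hold 25% + 68% = 93% of Corven, so Niklas controls Corven.
Oakfield and Corven together hold 55% + 15% = 70% of Basalt, so Niklas controls Basalt.
No other company's threshold is met.
Niklas controls 4 companies.

4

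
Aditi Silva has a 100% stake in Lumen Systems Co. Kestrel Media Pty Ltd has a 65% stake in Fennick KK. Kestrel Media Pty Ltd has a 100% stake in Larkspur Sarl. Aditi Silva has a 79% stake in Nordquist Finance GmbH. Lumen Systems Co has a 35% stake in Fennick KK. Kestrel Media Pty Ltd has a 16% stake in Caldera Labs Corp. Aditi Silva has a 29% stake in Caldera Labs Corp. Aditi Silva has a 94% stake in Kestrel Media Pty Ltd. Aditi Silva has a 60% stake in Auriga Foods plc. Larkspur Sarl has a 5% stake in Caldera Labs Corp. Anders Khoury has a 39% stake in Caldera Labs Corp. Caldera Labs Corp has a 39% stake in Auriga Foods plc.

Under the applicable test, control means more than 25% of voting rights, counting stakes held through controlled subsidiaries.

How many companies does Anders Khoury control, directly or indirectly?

2

Anders holds 39% of Caldera, so Anders controls Caldera.
Caldera holds 39% of Auriga, so Anders controls Auriga.
No other company's threshold is met.
Anders controls 2 companies.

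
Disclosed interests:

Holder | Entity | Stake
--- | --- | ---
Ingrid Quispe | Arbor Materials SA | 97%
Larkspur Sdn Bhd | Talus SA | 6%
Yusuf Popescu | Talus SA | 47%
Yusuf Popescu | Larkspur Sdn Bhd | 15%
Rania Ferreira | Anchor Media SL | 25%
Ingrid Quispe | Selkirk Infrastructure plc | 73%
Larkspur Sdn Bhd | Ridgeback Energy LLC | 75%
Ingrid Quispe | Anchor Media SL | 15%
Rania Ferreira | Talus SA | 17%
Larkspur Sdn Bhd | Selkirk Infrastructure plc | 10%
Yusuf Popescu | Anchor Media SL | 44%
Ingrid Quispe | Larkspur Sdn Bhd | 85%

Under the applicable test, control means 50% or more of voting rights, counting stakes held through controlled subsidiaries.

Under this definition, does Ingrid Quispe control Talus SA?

No

Ingrid holds 85% of Larkspur, so Ingrid controls Larkspur.
Ingrid holds 97% of Arbor, so Ingrid controls Arbor.
Ingrid and Larkspur together hold 73% + 10% = 83% of Selkirk, so Ingrid controls Selkirk.
Larkspur holds 75% of Ridgeback, so Ingrid controls Ridgeback.
In Talus, Ingrid's side holds only 6%, not ≥ 50%.
So Ingrid does not control Talus.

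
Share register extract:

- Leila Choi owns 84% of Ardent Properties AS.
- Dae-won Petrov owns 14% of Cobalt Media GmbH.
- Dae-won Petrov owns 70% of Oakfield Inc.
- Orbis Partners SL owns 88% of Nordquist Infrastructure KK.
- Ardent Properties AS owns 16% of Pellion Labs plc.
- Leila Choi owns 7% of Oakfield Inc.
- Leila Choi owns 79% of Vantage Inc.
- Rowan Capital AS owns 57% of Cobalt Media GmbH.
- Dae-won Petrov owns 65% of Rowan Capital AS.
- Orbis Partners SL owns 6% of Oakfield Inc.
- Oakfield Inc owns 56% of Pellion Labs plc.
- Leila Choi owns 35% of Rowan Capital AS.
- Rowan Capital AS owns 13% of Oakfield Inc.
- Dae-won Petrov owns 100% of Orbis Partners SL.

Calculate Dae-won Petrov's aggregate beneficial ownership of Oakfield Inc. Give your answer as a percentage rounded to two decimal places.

84.45%

Dae-won reaches Oakfield along 3 paths.
Direct stake: 70% = 70%.
Via Rowan: 65% × 13% = 8.45%.
Via Orbis: 100% × 6% = 6%.
Total: 70% + 8.45% + 6% = 84.45%.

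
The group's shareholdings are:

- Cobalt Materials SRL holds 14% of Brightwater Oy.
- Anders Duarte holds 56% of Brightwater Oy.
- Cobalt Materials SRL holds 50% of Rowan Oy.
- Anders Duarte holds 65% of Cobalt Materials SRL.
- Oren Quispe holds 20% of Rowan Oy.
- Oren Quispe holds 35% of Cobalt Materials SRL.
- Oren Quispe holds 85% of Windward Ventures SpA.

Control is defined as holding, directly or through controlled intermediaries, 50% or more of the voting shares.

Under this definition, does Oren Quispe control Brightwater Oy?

Oren holds 85% of Windward, so Oren controls Windward.
Neither Oren nor any entity Oren controls holds any voting interest in Brightwater.
So Oren does not control Brightwater.

No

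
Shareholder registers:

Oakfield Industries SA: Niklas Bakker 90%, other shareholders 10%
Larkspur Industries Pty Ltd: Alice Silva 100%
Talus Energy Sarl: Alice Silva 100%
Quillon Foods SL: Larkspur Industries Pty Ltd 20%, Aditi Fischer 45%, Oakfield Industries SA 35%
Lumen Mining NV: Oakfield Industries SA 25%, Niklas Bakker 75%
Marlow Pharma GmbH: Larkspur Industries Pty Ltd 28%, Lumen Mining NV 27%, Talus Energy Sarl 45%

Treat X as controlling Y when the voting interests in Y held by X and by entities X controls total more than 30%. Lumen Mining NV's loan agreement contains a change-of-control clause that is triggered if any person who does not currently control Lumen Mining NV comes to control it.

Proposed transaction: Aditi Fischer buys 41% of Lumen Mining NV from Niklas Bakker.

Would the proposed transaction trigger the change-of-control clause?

The purchase adds only to Aditi's holdings (Niklas's stake shrinks), so Aditi is the only person who could newly come to control Lumen.
Aditi holds 45% of Quillon, so Aditi controls Quillon.
Neither Aditi nor any entity Aditi controls holds any voting interest in Lumen.
So before the transaction, Aditi does not control Lumen.
After the purchase, Aditi holds 41% of Lumen directly, and Niklas's stake falls to 34%.
Aditi holds 41% of Lumen, so Aditi controls Lumen.
Aditi did not control Lumen before and does after, so the clause is triggered.

Yes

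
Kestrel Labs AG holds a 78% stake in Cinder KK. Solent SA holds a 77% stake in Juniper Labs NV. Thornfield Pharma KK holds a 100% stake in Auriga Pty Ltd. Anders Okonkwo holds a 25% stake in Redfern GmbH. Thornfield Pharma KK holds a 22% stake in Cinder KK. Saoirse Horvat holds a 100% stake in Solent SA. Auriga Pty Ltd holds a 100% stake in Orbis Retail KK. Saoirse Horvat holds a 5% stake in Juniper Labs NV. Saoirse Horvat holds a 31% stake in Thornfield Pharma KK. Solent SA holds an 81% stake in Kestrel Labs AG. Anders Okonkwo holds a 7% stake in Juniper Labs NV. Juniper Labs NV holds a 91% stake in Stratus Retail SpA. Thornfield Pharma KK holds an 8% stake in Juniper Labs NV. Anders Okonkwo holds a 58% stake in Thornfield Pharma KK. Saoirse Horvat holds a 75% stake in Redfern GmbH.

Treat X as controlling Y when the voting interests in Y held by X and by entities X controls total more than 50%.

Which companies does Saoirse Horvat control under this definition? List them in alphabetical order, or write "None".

Cinder KK, Juniper Labs NV, Kestrel Labs AG, Redfern GmbH, Solent SA, Stratus Retail SpA

Saoirse holds 100% of Solent, so Saoirse controls Solent.
Saoirse holds 75% of Redfern, so Saoirse controls Redfern.
Solent holds 81% of Kestrel, so Saoirse controls Kestrel.
Saoirse and Solent together hold 5% + 77% = 82% of Juniper, so Saoirse controls Juniper.
Kestrel holds 78% of Cinder, so Saoirse controls Cinder.
Juniper holds 91% of Stratus, so Saoirse controls Stratus.
No other company's threshold is met.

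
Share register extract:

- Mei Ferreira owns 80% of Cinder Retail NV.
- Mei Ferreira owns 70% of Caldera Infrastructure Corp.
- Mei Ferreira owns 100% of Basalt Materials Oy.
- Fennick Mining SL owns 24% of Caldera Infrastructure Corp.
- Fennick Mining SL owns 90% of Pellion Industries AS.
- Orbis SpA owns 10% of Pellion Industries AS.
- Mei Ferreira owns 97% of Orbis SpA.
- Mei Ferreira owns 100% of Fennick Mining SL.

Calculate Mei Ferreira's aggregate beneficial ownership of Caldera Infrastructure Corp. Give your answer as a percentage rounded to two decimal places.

Mei reaches Caldera along 2 paths.
Direct stake: 70% = 70%.
Via Fennick: 100% × 24% = 24%.
Total: 70% + 24% = 94%.
Rounded: 94.00%.

94.00%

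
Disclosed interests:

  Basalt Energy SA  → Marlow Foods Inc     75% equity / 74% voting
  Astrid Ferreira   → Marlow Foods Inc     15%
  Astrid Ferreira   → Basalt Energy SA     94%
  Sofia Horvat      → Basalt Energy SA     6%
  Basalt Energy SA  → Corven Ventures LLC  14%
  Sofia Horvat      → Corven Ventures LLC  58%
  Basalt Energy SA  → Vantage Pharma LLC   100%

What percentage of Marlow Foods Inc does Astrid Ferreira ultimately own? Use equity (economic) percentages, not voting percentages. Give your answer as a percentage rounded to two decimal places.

Astrid reaches Marlow along 2 paths.
Via Basalt: 94% × 75% = 70.5%.
Direct stake: 15% = 15%.
Total: 70.5% + 15% = 85.5%.
Rounded: 85.50%.

85.50%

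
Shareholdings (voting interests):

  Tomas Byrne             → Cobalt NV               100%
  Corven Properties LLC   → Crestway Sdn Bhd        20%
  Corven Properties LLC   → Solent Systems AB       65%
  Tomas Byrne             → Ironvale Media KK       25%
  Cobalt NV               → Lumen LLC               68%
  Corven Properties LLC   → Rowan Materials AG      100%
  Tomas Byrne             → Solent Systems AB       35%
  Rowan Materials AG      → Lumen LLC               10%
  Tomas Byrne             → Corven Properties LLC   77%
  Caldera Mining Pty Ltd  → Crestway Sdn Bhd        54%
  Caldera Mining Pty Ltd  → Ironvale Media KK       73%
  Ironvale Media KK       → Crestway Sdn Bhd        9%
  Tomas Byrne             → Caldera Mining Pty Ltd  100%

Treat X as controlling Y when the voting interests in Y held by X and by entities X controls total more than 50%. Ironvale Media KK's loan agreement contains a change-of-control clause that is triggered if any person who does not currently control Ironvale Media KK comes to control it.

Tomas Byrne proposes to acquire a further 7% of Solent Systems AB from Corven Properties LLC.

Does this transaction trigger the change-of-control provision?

No

The purchase adds only to Tomas's holdings (Corven's stake shrinks), so Tomas is the only person who could newly come to control Ironvale.
Tomas holds 100% of Caldera, so Tomas controls Caldera.
Tomas and Caldera together hold 25% + 73% = 98% of Ironvale, so Tomas controls Ironvale.
So Tomas already controls Ironvale before the transaction.
After the purchase, Tomas's direct stake in Solent rises to 35% + 7% = 42%, and Corven's stake falls to 58%.
Tomas controlled Ironvale already, so this is not a new person acquiring control; every other person's position is unchanged or reduced.
No new person acquires control, so the clause is not triggered.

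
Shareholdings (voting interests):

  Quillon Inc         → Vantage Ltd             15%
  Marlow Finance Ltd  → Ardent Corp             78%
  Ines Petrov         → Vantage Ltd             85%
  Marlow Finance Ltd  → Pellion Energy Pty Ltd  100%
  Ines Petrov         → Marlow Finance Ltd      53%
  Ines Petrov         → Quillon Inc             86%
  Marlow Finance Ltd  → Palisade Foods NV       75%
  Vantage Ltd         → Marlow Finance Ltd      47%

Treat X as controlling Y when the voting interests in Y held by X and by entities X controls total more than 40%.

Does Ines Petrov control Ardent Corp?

Ines holds 86% of Quillon, so Ines controls Quillon.
Ines and Quillon together hold 85% + 15% = 100% of Vantage, so Ines controls Vantage.
Ines and Vantage together hold 53% + 47% = 100% of Marlow, so Ines controls Marlow.
Marlow holds 78% of Ardent, so Ines controls Ardent.

Yes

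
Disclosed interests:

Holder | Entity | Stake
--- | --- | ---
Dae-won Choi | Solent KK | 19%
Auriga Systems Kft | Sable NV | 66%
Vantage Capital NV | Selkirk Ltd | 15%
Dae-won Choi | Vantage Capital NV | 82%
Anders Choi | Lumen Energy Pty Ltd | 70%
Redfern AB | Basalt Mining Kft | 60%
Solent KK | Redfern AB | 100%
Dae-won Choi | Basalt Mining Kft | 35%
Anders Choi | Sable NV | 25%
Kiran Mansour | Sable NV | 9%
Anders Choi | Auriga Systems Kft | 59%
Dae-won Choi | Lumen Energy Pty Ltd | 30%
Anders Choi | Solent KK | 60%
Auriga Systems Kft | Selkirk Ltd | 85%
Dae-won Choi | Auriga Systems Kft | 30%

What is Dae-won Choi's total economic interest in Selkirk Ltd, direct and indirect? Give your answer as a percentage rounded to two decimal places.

37.80%

Dae-won reaches Selkirk along 2 paths.
Via Vantage: 82% × 15% = 12.3%.
Via Auriga: 30% × 85% = 25.5%.
Total: 12.3% + 25.5% = 37.8%.
Rounded: 37.80%.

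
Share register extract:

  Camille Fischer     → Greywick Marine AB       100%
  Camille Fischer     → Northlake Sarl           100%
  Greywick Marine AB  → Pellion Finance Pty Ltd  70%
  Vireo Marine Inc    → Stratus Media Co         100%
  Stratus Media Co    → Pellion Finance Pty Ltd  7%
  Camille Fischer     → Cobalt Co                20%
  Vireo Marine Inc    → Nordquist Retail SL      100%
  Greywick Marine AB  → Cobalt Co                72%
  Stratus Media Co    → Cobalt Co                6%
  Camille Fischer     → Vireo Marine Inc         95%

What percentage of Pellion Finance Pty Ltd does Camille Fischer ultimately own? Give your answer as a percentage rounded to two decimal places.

76.65%

Camille reaches Pellion along 2 paths.
Via Greywick: 100% × 70% = 70%.
Via Vireo → Stratus: 95% × 100% × 7% = 6.65%.
Total: 70% + 6.65% = 76.65%.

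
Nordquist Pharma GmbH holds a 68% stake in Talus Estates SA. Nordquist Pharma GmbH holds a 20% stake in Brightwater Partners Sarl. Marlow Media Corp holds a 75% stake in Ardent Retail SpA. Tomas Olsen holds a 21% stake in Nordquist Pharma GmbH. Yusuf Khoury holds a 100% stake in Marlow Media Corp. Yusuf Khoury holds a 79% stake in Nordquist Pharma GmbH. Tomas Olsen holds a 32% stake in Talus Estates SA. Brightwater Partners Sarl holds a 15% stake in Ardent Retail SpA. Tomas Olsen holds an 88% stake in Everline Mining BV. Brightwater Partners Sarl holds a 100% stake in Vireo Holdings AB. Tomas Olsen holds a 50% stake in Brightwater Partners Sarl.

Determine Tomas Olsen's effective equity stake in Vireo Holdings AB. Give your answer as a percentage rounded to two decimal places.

Tomas reaches Vireo along 2 paths.
Via Nordquist → Brightwater: 21% × 20% × 100% = 4.2%.
Via Brightwater: 50% × 100% = 50%.
Total: 4.2% + 50% = 54.2%.
Rounded: 54.20%.

54.20%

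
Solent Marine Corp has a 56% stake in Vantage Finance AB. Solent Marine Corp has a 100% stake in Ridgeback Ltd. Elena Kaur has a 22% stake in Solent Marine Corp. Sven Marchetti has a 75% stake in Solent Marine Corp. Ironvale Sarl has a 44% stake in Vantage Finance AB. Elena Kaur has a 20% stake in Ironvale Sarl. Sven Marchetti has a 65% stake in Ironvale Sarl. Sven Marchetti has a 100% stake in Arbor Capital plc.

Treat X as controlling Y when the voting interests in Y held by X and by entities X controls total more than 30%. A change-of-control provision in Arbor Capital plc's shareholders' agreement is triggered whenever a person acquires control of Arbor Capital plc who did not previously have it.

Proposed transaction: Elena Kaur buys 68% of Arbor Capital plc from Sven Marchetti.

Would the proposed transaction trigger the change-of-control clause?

Yes

The purchase adds only to Elena's holdings (Sven's stake shrinks), so Elena is the only person who could newly come to control Arbor.
Elena's largest direct stake is 22% in Solent, which does not meet the threshold, so Elena controls no company.
Neither Elena nor any entity Elena controls holds any voting interest in Arbor.
So before the transaction, Elena does not control Arbor.
After the purchase, Elena holds 68% of Arbor directly, and Sven's stake falls to 32%.
Elena holds 68% of Arbor, so Elena controls Arbor.
Elena did not control Arbor before and does after, so the clause is triggered.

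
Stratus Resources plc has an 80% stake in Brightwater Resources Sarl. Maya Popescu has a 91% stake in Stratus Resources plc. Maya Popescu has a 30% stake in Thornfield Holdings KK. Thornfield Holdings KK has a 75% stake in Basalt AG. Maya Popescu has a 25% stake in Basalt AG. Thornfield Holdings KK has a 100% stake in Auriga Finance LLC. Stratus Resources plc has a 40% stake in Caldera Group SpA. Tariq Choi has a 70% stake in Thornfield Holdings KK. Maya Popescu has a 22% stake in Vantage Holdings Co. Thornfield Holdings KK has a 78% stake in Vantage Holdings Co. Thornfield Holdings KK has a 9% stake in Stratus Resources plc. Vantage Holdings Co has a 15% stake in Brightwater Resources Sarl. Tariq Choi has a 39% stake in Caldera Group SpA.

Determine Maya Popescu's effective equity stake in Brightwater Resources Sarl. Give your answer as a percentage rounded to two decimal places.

Maya reaches Brightwater along 4 paths.
Via Thornfield → Vantage: 30% × 78% × 15% = 3.51%.
Via Vantage: 22% × 15% = 3.3%.
Via Thornfield → Stratus: 30% × 9% × 80% = 2.16%.
Via Stratus: 91% × 80% = 72.8%.
Total: 3.51% + 3.3% + 2.16% + 72.8% = 81.77%.

81.77%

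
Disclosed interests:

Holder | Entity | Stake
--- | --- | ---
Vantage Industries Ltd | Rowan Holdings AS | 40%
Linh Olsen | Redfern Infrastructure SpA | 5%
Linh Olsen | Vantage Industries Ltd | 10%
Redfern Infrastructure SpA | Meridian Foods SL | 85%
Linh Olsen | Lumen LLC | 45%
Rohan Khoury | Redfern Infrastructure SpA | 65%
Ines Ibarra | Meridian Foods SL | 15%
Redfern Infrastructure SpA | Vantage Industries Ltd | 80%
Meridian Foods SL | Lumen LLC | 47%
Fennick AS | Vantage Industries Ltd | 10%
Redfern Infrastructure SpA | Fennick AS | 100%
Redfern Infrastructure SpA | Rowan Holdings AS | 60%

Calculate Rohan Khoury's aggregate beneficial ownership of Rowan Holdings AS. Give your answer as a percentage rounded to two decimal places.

62.40%

Rohan reaches Rowan along 3 paths.
Via Redfern: 65% × 60% = 39%.
Via Redfern → Vantage: 65% × 80% × 40% = 20.8%.
Via Redfern → Fennick → Vantage: 65% × 100% × 10% × 40% = 2.6%.
Total: 39% + 20.8% + 2.6% = 62.4%.
Rounded: 62.40%.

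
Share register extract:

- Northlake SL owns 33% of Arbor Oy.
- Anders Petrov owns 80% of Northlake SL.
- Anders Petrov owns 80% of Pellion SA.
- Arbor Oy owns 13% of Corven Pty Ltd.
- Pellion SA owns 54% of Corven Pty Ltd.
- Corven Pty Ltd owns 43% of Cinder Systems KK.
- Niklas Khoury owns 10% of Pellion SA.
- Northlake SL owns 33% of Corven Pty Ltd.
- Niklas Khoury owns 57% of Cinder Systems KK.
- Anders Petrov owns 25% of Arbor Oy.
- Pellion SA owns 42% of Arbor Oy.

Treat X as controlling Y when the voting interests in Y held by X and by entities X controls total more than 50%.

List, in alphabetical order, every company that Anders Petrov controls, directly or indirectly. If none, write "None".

Arbor Oy, Corven Pty Ltd, Northlake SL, Pellion SA

Anders holds 80% of Pellion, so Anders controls Pellion.
Anders holds 80% of Northlake, so Anders controls Northlake.
Pellion and Anders and Northlake together hold 42% + 25% + 33% = 100% of Arbor, so Anders controls Arbor.
Northlake and Pellion and Arbor together hold 33% + 54% + 13% = 100% of Corven, so Anders controls Corven.
No other company's threshold is met.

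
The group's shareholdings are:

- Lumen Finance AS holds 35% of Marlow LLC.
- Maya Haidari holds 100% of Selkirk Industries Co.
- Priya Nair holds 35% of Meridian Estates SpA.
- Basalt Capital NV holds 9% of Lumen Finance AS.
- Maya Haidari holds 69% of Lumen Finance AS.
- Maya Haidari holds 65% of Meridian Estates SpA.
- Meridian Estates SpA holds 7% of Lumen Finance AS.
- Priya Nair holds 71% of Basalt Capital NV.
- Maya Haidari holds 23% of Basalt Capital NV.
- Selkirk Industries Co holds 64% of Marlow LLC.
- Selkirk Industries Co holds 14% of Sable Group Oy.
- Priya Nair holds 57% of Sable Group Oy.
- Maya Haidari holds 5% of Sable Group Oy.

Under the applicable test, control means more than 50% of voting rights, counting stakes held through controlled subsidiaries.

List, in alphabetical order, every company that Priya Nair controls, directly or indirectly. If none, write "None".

Basalt Capital NV, Sable Group Oy

Priya holds 71% of Basalt, so Priya controls Basalt.
Priya holds 57% of Sable, so Priya controls Sable.
No other company's threshold is met.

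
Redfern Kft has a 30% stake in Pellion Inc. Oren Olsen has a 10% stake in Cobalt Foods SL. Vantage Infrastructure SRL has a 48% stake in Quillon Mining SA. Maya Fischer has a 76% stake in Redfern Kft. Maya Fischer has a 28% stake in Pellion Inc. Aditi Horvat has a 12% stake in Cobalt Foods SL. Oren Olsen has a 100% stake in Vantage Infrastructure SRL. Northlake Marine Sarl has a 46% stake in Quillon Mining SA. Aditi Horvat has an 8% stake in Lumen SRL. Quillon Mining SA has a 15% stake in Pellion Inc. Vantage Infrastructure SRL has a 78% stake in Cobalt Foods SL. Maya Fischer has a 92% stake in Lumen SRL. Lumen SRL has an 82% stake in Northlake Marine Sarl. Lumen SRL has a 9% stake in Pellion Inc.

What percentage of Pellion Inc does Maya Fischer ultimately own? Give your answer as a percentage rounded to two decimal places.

Maya reaches Pellion along 4 paths.
Via Lumen → Northlake → Quillon: 92% × 82% × 46% × 15% = 5.20536%.
Via Redfern: 76% × 30% = 22.8%.
Direct stake: 28% = 28%.
Via Lumen: 92% × 9% = 8.28%.
Total: 5.20536% + 22.8% + 28% + 8.28% = 64.28536%.
Rounded: 64.29%.

64.29%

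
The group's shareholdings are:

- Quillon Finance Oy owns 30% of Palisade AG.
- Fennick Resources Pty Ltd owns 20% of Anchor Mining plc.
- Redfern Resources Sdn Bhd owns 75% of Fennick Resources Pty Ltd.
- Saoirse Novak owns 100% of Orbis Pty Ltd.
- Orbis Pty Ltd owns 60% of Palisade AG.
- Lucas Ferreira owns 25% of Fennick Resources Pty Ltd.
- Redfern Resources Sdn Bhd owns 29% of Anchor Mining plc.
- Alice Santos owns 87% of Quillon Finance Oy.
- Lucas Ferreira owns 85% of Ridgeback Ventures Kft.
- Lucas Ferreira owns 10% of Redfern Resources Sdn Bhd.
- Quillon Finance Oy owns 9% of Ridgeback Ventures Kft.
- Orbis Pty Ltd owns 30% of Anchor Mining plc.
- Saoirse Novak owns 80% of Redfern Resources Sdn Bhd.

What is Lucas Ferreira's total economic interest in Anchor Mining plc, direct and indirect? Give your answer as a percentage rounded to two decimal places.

Lucas reaches Anchor along 3 paths.
Via Redfern → Fennick: 10% × 75% × 20% = 1.5%.
Via Fennick: 25% × 20% = 5%.
Via Redfern: 10% × 29% = 2.9%.
Total: 1.5% + 5% + 2.9% = 9.4%.
Rounded: 9.40%.

9.40%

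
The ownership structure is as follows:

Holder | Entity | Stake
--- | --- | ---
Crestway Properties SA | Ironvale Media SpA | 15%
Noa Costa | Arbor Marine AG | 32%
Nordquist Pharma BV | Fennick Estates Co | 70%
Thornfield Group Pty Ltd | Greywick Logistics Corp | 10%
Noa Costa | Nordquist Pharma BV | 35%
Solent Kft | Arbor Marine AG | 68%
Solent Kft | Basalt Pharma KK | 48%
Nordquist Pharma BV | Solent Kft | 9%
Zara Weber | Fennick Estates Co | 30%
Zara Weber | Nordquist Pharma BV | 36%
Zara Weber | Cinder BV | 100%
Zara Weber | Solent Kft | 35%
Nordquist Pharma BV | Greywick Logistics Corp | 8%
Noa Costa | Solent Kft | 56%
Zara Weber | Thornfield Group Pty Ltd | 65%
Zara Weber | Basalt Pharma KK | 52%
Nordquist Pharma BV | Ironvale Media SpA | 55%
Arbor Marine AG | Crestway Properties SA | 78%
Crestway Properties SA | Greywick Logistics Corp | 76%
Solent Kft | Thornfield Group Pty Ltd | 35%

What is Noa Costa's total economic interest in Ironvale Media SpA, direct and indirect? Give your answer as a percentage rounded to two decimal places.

27.70%

Noa reaches Ironvale along 4 paths.
Via Nordquist: 35% × 55% = 19.25%.
Via Solent → Arbor → Crestway: 56% × 68% × 78% × 15% = 4.45536%.
Via Nordquist → Solent → Arbor → Crestway: 35% × 9% × 68% × 78% × 15% = 0.250614%.
Via Arbor → Crestway: 32% × 78% × 15% = 3.744%.
Total: 19.25% + 4.45536% + 0.250614% + 3.744% = 27.699974%.
Rounded: 27.70%.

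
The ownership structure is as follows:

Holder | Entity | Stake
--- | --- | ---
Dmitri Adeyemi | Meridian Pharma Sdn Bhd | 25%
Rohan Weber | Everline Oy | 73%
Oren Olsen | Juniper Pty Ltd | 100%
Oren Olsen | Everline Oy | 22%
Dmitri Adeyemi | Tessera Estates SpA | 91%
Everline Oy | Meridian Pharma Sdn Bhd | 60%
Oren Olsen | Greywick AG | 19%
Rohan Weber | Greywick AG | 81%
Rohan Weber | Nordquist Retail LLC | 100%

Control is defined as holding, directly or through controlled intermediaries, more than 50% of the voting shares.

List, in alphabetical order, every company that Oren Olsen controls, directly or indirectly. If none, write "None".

Juniper Pty Ltd

Oren holds 100% of Juniper, so Oren controls Juniper.
No other company's threshold is met.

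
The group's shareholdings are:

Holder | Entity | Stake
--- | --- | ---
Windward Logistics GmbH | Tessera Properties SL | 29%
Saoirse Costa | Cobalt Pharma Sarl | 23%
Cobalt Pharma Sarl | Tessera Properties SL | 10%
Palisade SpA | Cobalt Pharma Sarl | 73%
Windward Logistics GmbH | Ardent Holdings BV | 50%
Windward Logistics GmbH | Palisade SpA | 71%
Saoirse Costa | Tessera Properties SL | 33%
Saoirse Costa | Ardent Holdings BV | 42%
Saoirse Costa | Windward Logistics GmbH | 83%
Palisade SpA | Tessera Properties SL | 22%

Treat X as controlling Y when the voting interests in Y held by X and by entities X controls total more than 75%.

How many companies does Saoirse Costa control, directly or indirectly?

Saoirse holds 83% of Windward, so Saoirse controls Windward.
Windward and Saoirse together hold 50% + 42% = 92% of Ardent, so Saoirse controls Ardent.
No other company's threshold is met.
Saoirse controls 2 companies.

2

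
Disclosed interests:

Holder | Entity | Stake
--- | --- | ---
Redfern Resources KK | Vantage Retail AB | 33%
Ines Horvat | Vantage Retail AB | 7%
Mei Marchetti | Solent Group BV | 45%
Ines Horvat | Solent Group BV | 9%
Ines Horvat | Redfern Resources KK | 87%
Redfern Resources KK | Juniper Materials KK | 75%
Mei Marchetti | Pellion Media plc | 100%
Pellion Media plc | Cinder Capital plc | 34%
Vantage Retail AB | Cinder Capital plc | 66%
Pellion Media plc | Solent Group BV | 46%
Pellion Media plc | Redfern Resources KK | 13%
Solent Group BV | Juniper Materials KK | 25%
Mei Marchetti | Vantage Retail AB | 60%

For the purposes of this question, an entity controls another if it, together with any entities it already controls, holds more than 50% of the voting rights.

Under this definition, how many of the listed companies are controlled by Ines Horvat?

2

Ines holds 87% of Redfern, so Ines controls Redfern.
Redfern holds 75% of Juniper, so Ines controls Juniper.
No other company's threshold is met.
Ines controls 2 companies.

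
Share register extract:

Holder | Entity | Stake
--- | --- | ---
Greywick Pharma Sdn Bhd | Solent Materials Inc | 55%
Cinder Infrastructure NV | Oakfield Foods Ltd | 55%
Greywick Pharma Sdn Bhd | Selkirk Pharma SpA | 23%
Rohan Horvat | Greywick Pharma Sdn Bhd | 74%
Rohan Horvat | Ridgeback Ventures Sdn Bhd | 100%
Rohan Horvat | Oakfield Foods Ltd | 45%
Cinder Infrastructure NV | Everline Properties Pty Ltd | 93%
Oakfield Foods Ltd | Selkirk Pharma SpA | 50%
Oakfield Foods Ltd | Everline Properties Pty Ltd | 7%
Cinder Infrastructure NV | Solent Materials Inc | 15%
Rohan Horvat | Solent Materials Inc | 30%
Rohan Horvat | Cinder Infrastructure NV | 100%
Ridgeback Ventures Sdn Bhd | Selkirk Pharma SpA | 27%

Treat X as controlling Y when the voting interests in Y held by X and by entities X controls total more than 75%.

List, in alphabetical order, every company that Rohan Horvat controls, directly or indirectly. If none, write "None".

Rohan holds 100% of Cinder, so Rohan controls Cinder.
Rohan holds 100% of Ridgeback, so Rohan controls Ridgeback.
Rohan and Cinder together hold 45% + 55% = 100% of Oakfield, so Rohan controls Oakfield.
Oakfield and Cinder together hold 7% + 93% = 100% of Everline, so Rohan controls Everline.
Ridgeback and Oakfield together hold 27% + 50% = 77% of Selkirk, so Rohan controls Selkirk.
No other company's threshold is met.

Cinder Infrastructure NV, Everline Properties Pty Ltd, Oakfield Foods Ltd, Ridgeback Ventures Sdn Bhd, Selkirk Pharma SpA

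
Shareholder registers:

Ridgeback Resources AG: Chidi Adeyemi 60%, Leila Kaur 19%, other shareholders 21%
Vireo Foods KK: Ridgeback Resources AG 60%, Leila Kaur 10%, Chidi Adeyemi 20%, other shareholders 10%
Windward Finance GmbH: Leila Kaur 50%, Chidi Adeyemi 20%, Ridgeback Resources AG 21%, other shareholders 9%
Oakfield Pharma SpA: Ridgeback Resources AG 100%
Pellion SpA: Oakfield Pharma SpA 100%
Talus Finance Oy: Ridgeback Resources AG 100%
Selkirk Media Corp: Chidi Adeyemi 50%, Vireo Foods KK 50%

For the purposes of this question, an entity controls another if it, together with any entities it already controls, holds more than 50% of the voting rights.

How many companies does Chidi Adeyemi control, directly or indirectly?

Chidi holds 60% of Ridgeback, so Chidi controls Ridgeback.
Ridgeback and Chidi together hold 60% + 20% = 80% of Vireo, so Chidi controls Vireo.
Ridgeback holds 100% of Oakfield, so Chidi controls Oakfield.
Oakfield holds 100% of Pellion, so Chidi controls Pellion.
Ridgeback holds 100% of Talus, so Chidi controls Talus.
Chidi and Vireo together hold 50% + 50% = 100% of Selkirk, so Chidi controls Selkirk.
No other company's threshold is met.
Chidi controls 6 companies.

6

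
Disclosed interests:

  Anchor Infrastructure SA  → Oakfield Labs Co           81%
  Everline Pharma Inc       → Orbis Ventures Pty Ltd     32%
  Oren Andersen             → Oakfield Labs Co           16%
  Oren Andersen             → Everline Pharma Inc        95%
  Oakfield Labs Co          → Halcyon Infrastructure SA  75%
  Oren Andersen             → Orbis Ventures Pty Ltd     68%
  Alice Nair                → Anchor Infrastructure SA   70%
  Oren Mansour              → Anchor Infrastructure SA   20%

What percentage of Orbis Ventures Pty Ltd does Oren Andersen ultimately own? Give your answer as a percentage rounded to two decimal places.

98.40%

Oren Andersen reaches Orbis along 2 paths.
Direct stake: 68% = 68%.
Via Everline: 95% × 32% = 30.4%.
Total: 68% + 30.4% = 98.4%.
Rounded: 98.40%.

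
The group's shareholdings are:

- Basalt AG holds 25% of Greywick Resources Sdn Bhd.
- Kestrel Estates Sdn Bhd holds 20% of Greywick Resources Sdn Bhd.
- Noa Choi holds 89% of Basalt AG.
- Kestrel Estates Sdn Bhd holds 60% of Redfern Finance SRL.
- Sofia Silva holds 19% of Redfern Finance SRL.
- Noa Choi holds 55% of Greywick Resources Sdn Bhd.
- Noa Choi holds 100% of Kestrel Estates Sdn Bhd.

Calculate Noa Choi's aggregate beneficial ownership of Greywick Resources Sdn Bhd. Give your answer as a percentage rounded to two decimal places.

Noa reaches Greywick along 3 paths.
Direct stake: 55% = 55%.
Via Basalt: 89% × 25% = 22.25%.
Via Kestrel: 100% × 20% = 20%.
Total: 55% + 22.25% + 20% = 97.25%.

97.25%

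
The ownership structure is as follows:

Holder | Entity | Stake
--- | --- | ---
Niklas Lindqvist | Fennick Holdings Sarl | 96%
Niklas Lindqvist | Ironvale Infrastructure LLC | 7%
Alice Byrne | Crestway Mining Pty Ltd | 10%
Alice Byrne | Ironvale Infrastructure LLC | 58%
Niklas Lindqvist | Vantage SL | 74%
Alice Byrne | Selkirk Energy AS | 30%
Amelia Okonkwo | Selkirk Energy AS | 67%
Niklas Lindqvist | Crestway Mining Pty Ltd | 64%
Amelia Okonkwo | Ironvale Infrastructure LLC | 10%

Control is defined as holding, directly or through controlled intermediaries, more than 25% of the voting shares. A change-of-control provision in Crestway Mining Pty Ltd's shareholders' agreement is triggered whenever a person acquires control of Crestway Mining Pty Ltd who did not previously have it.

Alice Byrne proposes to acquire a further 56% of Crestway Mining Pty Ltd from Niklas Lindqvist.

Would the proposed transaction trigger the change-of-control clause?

The purchase adds only to Alice's holdings (Niklas's stake shrinks), so Alice is the only person who could newly come to control Crestway.
Alice holds 30% of Selkirk, so Alice controls Selkirk.
Alice holds 58% of Ironvale, so Alice controls Ironvale.
In Crestway, Alice's side holds only 10%, not > 25%.
So before the transaction, Alice does not control Crestway.
After the purchase, Alice's direct stake in Crestway rises to 10% + 56% = 66%, and Niklas's stake falls to 8%.
Alice holds 66% of Crestway, so Alice controls Crestway.
Alice did not control Crestway before and does after, so the clause is triggered.

Yes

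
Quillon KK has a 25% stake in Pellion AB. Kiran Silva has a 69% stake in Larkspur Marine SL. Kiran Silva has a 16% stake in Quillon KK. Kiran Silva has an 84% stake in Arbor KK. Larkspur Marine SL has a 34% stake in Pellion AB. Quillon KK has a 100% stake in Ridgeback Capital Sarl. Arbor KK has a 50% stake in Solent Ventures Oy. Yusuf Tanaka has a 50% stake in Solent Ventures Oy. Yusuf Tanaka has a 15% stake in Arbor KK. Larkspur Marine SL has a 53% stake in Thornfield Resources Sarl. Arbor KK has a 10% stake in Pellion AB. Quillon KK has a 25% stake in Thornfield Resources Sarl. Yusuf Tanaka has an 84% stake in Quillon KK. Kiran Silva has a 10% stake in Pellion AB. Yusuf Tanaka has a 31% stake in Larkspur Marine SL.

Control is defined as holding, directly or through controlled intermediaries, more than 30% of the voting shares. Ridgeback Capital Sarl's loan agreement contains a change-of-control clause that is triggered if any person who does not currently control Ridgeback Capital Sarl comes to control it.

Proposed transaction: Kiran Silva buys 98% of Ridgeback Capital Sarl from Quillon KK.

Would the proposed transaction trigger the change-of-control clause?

Yes

The purchase adds only to Kiran's holdings (Quillon's stake shrinks), so Kiran is the only person who could newly come to control Ridgeback.
Kiran holds 84% of Arbor, so Kiran controls Arbor.
Kiran holds 69% of Larkspur, so Kiran controls Larkspur.
Arbor holds 50% of Solent, so Kiran controls Solent.
Larkspur holds 53% of Thornfield, so Kiran controls Thornfield.
Kiran and Larkspur and Arbor together hold 10% + 34% + 10% = 54% of Pellion, so Kiran controls Pellion.
Neither Kiran nor any entity Kiran controls holds any voting interest in Ridgeback.
So before the transaction, Kiran does not control Ridgeback.
After the purchase, Kiran holds 98% of Ridgeback directly, and Quillon's stake falls to 2%.
Kiran holds 98% of Ridgeback, so Kiran controls Ridgeback.
Kiran did not control Ridgeback before and does after, so the clause is triggered.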